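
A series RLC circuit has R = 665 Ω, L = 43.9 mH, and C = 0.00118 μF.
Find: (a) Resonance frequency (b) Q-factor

Step 1 — Resonance condition Im(Z)=0 gives ω₀ = 1/√(LC).
Step 2 — ω₀ = 1/√(0.0439·1.18e-09) = 1.389e+05 rad/s.
Step 3 — f₀ = ω₀/(2π) = 2.211e+04 Hz.
Step 4 — Series Q: Q = ω₀L/R = 1.389e+05·0.0439/665 = 9.172.

(a) f₀ = 2.211e+04 Hz  (b) Q = 9.172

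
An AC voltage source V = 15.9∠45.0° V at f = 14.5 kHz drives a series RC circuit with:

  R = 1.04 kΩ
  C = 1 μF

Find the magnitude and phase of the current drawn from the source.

Step 1 — Angular frequency: ω = 2π·f = 2π·1.45e+04 = 9.111e+04 rad/s.
Step 2 — Component impedances:
  R: Z = R = 1040 Ω
  C: Z = 1/(jωC) = -j/(ω·C) = 0 - j10.98 Ω
Step 3 — Series combination: Z_total = R + C = 1040 - j10.98 Ω = 1040∠-0.6° Ω.
Step 4 — Source phasor: V = 15.9∠45.0° V = 11.24 + j11.24 V.
Step 5 — Ohm's law: I = V / Z_total = (11.24 + j11.24) / (1040 - j10.98) = 0.0107 + j0.01092 A.
Step 6 — Convert to polar: |I| = 0.01529 A, ∠I = 45.6°.

I = 0.01529∠45.6° A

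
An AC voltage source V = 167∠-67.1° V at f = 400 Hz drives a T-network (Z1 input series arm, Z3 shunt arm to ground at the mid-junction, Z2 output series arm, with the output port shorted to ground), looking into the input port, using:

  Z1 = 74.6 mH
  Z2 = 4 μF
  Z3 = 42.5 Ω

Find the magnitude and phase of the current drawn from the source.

Step 1 — Angular frequency: ω = 2π·f = 2π·400 = 2513 rad/s.
Step 2 — Component impedances:
  Z1: Z = jωL = j·2513·0.0746 = 0 + j187.5 Ω
  Z2: Z = 1/(jωC) = -j/(ω·C) = 0 - j99.47 Ω
  Z3: Z = R = 42.5 Ω
Step 3 — With the output port shorted to ground, the output series arm Z2 runs from the junction to ground; the shunt arm Z3 also runs from the junction to ground. They appear in parallel: Z3 || Z2 = 35.94 - j15.36 Ω.
Step 4 — Series with input arm Z1: Z_in = Z1 + (Z3 || Z2) = 35.94 + j172.1 Ω = 175.8∠78.2° Ω.
Step 5 — Source phasor: V = 167∠-67.1° V = 64.98 - j153.8 V.
Step 6 — Ohm's law: I = V / Z_total = (64.98 - j153.8) / (35.94 + j172.1) = -0.7808 - j0.5405 A.
Step 7 — Convert to polar: |I| = 0.9497 A, ∠I = -145.3°.

I = 0.9497∠-145.3° A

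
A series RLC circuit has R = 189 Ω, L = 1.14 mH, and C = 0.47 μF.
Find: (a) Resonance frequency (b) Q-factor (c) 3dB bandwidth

Step 1 — Resonance: ω₀ = 1/√(LC) = 1/√(0.00114·4.7e-07) = 4.32e+04 rad/s.
Step 2 — f₀ = ω₀/(2π) = 6876 Hz.
Step 3 — Series Q: Q = ω₀L/R = 4.32e+04·0.00114/189 = 0.2606.
Step 4 — Bandwidth: Δω = ω₀/Q = 1.658e+05 rad/s; BW = Δω/(2π) = 2.639e+04 Hz.

(a) f₀ = 6876 Hz  (b) Q = 0.2606  (c) BW = 2.639e+04 Hz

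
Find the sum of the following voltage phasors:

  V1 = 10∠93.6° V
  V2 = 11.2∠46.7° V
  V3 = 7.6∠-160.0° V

Step 1 — Convert each phasor to rectangular form:
  V1 = 10·(cos(93.6°) + j·sin(93.6°)) = -0.6279 + j9.98 V
  V2 = 11.2·(cos(46.7°) + j·sin(46.7°)) = 7.681 + j8.151 V
  V3 = 7.6·(cos(-160.0°) + j·sin(-160.0°)) = -7.142 - j2.599 V
Step 2 — Sum components: V_total = -0.0884 + j15.53 V.
Step 3 — Convert to polar: |V_total| = 15.53 V, ∠V_total = 90.3°.

V_total = 15.53∠90.3° V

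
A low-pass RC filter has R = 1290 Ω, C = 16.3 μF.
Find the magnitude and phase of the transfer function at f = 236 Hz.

Step 1 — Angular frequency: ω = 2π·236 = 1483 rad/s.
Step 2 — Transfer function: H(jω) = 1/(1 + jωRC).
Step 3 — Denominator: 1 + jωRC = 1 + j·1483·1290·1.63e-05 = 1 + j31.18.
Step 4 — H = 0.001028 - j0.03204.
Step 5 — Magnitude: |H| = 0.03206 (-29.9 dB); phase: φ = -88.2°.

|H| = 0.03206 (-29.9 dB), φ = -88.2°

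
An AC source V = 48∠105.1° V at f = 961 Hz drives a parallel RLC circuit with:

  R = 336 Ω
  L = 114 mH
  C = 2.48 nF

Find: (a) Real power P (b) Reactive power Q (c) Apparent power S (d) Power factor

Step 1 — Angular frequency: ω = 2π·f = 2π·961 = 6038 rad/s.
Step 2 — Component impedances:
  R: Z = R = 336 Ω
  L: Z = jωL = j·6038·0.114 = 0 + j688.3 Ω
  C: Z = 1/(jωC) = -j/(ω·C) = 0 - j6.678e+04 Ω
Step 3 — Parallel combination: 1/Z_total = 1/R + 1/L + 1/C; Z_total = 272.4 + j131.6 Ω = 302.5∠25.8° Ω.
Step 4 — Source phasor: V = 48∠105.1° V = -12.5 + j46.34 V.
Step 5 — Current: I = V / Z = 0.02942 + j0.1559 A = 0.1587∠79.3° A.
Step 6 — Complex power: S = V·I* = 6.857 + j3.313 VA.
Step 7 — Real power: P = Re(S) = 6.857 W.
Step 8 — Reactive power: Q = Im(S) = 3.313 VAR.
Step 9 — Apparent power: |S| = 7.615 VA.
Step 10 — Power factor: PF = P/|S| = 0.9004 (lagging).

(a) P = 6.857 W  (b) Q = 3.313 VAR  (c) S = 7.615 VA  (d) PF = 0.9004 (lagging)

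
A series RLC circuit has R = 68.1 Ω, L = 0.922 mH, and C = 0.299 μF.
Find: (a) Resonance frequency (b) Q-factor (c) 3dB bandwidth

Step 1 — Resonance: ω₀ = 1/√(LC) = 1/√(0.000922·2.99e-07) = 6.023e+04 rad/s.
Step 2 — f₀ = ω₀/(2π) = 9586 Hz.
Step 3 — Series Q: Q = ω₀L/R = 6.023e+04·0.000922/68.1 = 0.8154.
Step 4 — Bandwidth: Δω = ω₀/Q = 7.386e+04 rad/s; BW = Δω/(2π) = 1.176e+04 Hz.

(a) f₀ = 9586 Hz  (b) Q = 0.8154  (c) BW = 1.176e+04 Hz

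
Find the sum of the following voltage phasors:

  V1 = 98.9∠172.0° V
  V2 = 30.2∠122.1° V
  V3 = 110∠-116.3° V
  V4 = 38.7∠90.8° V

Step 1 — Convert each phasor to rectangular form:
  V1 = 98.9·(cos(172.0°) + j·sin(172.0°)) = -97.94 + j13.76 V
  V2 = 30.2·(cos(122.1°) + j·sin(122.1°)) = -16.05 + j25.58 V
  V3 = 110·(cos(-116.3°) + j·sin(-116.3°)) = -48.74 - j98.61 V
  V4 = 38.7·(cos(90.8°) + j·sin(90.8°)) = -0.5403 + j38.7 V
Step 2 — Sum components: V_total = -163.3 - j20.57 V.
Step 3 — Convert to polar: |V_total| = 164.6 V, ∠V_total = -172.8°.

V_total = 164.6∠-172.8° V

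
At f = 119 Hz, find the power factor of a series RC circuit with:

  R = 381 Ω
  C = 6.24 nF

Step 1 — Angular frequency: ω = 2π·f = 2π·119 = 747.7 rad/s.
Step 2 — Component impedances:
  R: Z = R = 381 Ω
  C: Z = 1/(jωC) = -j/(ω·C) = 0 - j2.143e+05 Ω
Step 3 — Series combination: Z_total = R + C = 381 - j2.143e+05 Ω = 2.143e+05∠-89.9° Ω.
Step 4 — Power factor: PF = cos(φ) = Re(Z)/|Z| = 381/2.143e+05 = 0.001778.
Step 5 — Type: Im(Z) = -2.143e+05 ⇒ leading (phase φ = -89.9°).

PF = 0.001778 (leading, φ = -89.9°)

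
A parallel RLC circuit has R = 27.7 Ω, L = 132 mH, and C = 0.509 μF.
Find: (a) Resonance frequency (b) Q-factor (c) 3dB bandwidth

Step 1 — Resonance: ω₀ = 1/√(LC) = 1/√(0.132·5.09e-07) = 3858 rad/s.
Step 2 — f₀ = ω₀/(2π) = 614 Hz.
Step 3 — Parallel Q: Q = R/(ω₀L) = 27.7/(3858·0.132) = 0.05439.
Step 4 — Bandwidth: Δω = ω₀/Q = 7.093e+04 rad/s; BW = Δω/(2π) = 1.129e+04 Hz.

(a) f₀ = 614 Hz  (b) Q = 0.05439  (c) BW = 1.129e+04 Hz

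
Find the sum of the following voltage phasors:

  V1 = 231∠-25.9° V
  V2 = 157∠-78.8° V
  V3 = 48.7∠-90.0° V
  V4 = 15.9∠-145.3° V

Step 1 — Convert each phasor to rectangular form:
  V1 = 231·(cos(-25.9°) + j·sin(-25.9°)) = 207.8 - j100.9 V
  V2 = 157·(cos(-78.8°) + j·sin(-78.8°)) = 30.49 - j154 V
  V3 = 48.7·(cos(-90.0°) + j·sin(-90.0°)) = 0 - j48.7 V
  V4 = 15.9·(cos(-145.3°) + j·sin(-145.3°)) = -13.07 - j9.052 V
Step 2 — Sum components: V_total = 225.2 - j312.7 V.
Step 3 — Convert to polar: |V_total| = 385.3 V, ∠V_total = -54.2°.

V_total = 385.3∠-54.2° V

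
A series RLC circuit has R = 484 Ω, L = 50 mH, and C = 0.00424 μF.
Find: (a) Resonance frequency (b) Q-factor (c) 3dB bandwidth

Step 1 — Resonance: ω₀ = 1/√(LC) = 1/√(0.05·4.24e-09) = 6.868e+04 rad/s.
Step 2 — f₀ = ω₀/(2π) = 1.093e+04 Hz.
Step 3 — Series Q: Q = ω₀L/R = 6.868e+04·0.05/484 = 7.095.
Step 4 — Bandwidth: Δω = ω₀/Q = 9680 rad/s; BW = Δω/(2π) = 1541 Hz.

(a) f₀ = 1.093e+04 Hz  (b) Q = 7.095  (c) BW = 1541 Hz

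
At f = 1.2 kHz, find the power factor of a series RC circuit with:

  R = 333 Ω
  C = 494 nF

Step 1 — Angular frequency: ω = 2π·f = 2π·1200 = 7540 rad/s.
Step 2 — Component impedances:
  R: Z = R = 333 Ω
  C: Z = 1/(jωC) = -j/(ω·C) = 0 - j268.5 Ω
Step 3 — Series combination: Z_total = R + C = 333 - j268.5 Ω = 427.8∠-38.9° Ω.
Step 4 — Power factor: PF = cos(φ) = Re(Z)/|Z| = 333/427.75 = 0.7785.
Step 5 — Type: Im(Z) = -268.5 ⇒ leading (phase φ = -38.9°).

PF = 0.7785 (leading, φ = -38.9°)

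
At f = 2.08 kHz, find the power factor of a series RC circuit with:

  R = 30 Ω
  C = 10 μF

Step 1 — Angular frequency: ω = 2π·f = 2π·2080 = 1.307e+04 rad/s.
Step 2 — Component impedances:
  R: Z = R = 30 Ω
  C: Z = 1/(jωC) = -j/(ω·C) = 0 - j7.652 Ω
Step 3 — Series combination: Z_total = R + C = 30 - j7.652 Ω = 30.96∠-14.3° Ω.
Step 4 — Power factor: PF = cos(φ) = Re(Z)/|Z| = 30/30.96 = 0.969.
Step 5 — Type: Im(Z) = -7.652 ⇒ leading (phase φ = -14.3°).

PF = 0.969 (leading, φ = -14.3°)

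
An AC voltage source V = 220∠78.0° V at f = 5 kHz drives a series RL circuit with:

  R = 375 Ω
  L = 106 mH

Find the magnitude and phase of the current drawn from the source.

Step 1 — Angular frequency: ω = 2π·f = 2π·5000 = 3.142e+04 rad/s.
Step 2 — Component impedances:
  R: Z = R = 375 Ω
  L: Z = jωL = j·3.142e+04·0.106 = 0 + j3330 Ω
Step 3 — Series combination: Z_total = R + L = 375 + j3330 Ω = 3351∠83.6° Ω.
Step 4 — Source phasor: V = 220∠78.0° V = 45.74 + j215.2 V.
Step 5 — Ohm's law: I = V / Z_total = (45.74 + j215.2) / (375 + j3330) = 0.06534 - j0.006378 A.
Step 6 — Convert to polar: |I| = 0.06565 A, ∠I = -5.6°.

I = 0.06565∠-5.6° A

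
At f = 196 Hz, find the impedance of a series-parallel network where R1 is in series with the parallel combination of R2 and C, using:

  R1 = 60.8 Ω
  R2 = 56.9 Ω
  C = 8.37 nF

Step 1 — Angular frequency: ω = 2π·f = 2π·196 = 1232 rad/s.
Step 2 — Component impedances:
  R1: Z = R = 60.8 Ω
  R2: Z = R = 56.9 Ω
  C: Z = 1/(jωC) = -j/(ω·C) = 0 - j9.701e+04 Ω
Step 3 — Parallel branch: R2 || C = 1/(1/R2 + 1/C) = 56.9 - j0.03337 Ω.
Step 4 — Series with R1: Z_total = R1 + (R2 || C) = 117.7 - j0.03337 Ω = 117.7∠-0.0° Ω.

Z = 117.7 - j0.03337 Ω = 117.7∠-0.0° Ω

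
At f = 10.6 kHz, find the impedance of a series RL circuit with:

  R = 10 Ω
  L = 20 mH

Step 1 — Angular frequency: ω = 2π·f = 2π·1.06e+04 = 6.66e+04 rad/s.
Step 2 — Component impedances:
  R: Z = R = 10 Ω
  L: Z = jωL = j·6.66e+04·0.02 = 0 + j1332 Ω
Step 3 — Series combination: Z_total = R + L = 10 + j1332 Ω = 1332∠89.6° Ω.

Z = 10 + j1332 Ω = 1332∠89.6° Ω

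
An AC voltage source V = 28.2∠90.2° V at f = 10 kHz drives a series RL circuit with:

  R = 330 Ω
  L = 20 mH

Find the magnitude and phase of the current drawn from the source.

Step 1 — Angular frequency: ω = 2π·f = 2π·1e+04 = 6.283e+04 rad/s.
Step 2 — Component impedances:
  R: Z = R = 330 Ω
  L: Z = jωL = j·6.283e+04·0.02 = 0 + j1257 Ω
Step 3 — Series combination: Z_total = R + L = 330 + j1257 Ω = 1299∠75.3° Ω.
Step 4 — Source phasor: V = 28.2∠90.2° V = -0.09844 + j28.2 V.
Step 5 — Ohm's law: I = V / Z_total = (-0.09844 + j28.2) / (330 + j1257) = 0.02097 + j0.005586 A.
Step 6 — Convert to polar: |I| = 0.0217 A, ∠I = 14.9°.

I = 0.0217∠14.9° A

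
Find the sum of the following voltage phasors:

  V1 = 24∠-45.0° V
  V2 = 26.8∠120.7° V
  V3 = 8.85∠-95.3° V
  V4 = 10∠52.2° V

Step 1 — Convert each phasor to rectangular form:
  V1 = 24·(cos(-45.0°) + j·sin(-45.0°)) = 16.97 - j16.97 V
  V2 = 26.8·(cos(120.7°) + j·sin(120.7°)) = -13.68 + j23.04 V
  V3 = 8.85·(cos(-95.3°) + j·sin(-95.3°)) = -0.8175 - j8.812 V
  V4 = 10·(cos(52.2°) + j·sin(52.2°)) = 6.129 + j7.902 V
Step 2 — Sum components: V_total = 8.6 + j5.163 V.
Step 3 — Convert to polar: |V_total| = 10.03 V, ∠V_total = 31.0°.

V_total = 10.03∠31.0° V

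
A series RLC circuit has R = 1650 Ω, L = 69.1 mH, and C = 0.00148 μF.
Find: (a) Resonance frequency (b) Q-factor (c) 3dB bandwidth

Step 1 — Resonance condition Im(Z)=0 gives ω₀ = 1/√(LC).
Step 2 — ω₀ = 1/√(0.0691·1.48e-09) = 9.888e+04 rad/s.
Step 3 — f₀ = ω₀/(2π) = 1.574e+04 Hz.
Step 4 — Series Q: Q = ω₀L/R = 9.888e+04·0.0691/1650 = 4.141.
Step 5 — 3dB bandwidth: Δω = ω₀/Q = 2.388e+04 rad/s; BW = Δω/(2π) = 3800 Hz.

(a) f₀ = 1.574e+04 Hz  (b) Q = 4.141  (c) BW = 3800 Hz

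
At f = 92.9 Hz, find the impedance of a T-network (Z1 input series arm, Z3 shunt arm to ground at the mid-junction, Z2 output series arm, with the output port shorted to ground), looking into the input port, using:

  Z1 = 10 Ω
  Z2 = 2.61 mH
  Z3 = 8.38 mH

Step 1 — Angular frequency: ω = 2π·f = 2π·92.9 = 583.7 rad/s.
Step 2 — Component impedances:
  Z1: Z = R = 10 Ω
  Z2: Z = jωL = j·583.7·0.00261 = 0 + j1.523 Ω
  Z3: Z = jωL = j·583.7·0.00838 = 0 + j4.891 Ω
Step 3 — With the output port shorted to ground, the output series arm Z2 runs from the junction to ground; the shunt arm Z3 also runs from the junction to ground. They appear in parallel: Z3 || Z2 = 0 + j1.162 Ω.
Step 4 — Series with input arm Z1: Z_in = Z1 + (Z3 || Z2) = 10 + j1.162 Ω = 10.07∠6.6° Ω.

Z = 10 + j1.162 Ω = 10.07∠6.6° Ω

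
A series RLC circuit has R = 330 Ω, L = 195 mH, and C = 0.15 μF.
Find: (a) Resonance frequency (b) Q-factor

Step 1 — Resonance condition Im(Z)=0 gives ω₀ = 1/√(LC).
Step 2 — ω₀ = 1/√(0.195·1.5e-07) = 5847 rad/s.
Step 3 — f₀ = ω₀/(2π) = 930.6 Hz.
Step 4 — Series Q: Q = ω₀L/R = 5847·0.195/330 = 3.455.

(a) f₀ = 930.6 Hz  (b) Q = 3.455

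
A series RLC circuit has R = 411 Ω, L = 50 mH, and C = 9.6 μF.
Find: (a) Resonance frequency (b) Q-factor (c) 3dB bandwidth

Step 1 — Resonance: ω₀ = 1/√(LC) = 1/√(0.05·9.6e-06) = 1443 rad/s.
Step 2 — f₀ = ω₀/(2π) = 229.7 Hz.
Step 3 — Series Q: Q = ω₀L/R = 1443·0.05/411 = 0.1756.
Step 4 — Bandwidth: Δω = ω₀/Q = 8220 rad/s; BW = Δω/(2π) = 1308 Hz.

(a) f₀ = 229.7 Hz  (b) Q = 0.1756  (c) BW = 1308 Hz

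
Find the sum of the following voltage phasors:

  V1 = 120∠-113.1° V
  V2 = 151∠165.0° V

Step 1 — Convert each phasor to rectangular form:
  V1 = 120·(cos(-113.1°) + j·sin(-113.1°)) = -47.08 - j110.4 V
  V2 = 151·(cos(165.0°) + j·sin(165.0°)) = -145.9 + j39.08 V
Step 2 — Sum components: V_total = -192.9 - j71.3 V.
Step 3 — Convert to polar: |V_total| = 205.7 V, ∠V_total = -159.7°.

V_total = 205.7∠-159.7° V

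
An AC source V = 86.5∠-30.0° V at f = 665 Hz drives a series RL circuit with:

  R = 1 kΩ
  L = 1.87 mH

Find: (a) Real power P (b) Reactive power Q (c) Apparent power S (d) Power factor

Step 1 — Angular frequency: ω = 2π·f = 2π·665 = 4178 rad/s.
Step 2 — Component impedances:
  R: Z = R = 1000 Ω
  L: Z = jωL = j·4178·0.00187 = 0 + j7.813 Ω
Step 3 — Series combination: Z_total = R + L = 1000 + j7.813 Ω = 1000∠0.4° Ω.
Step 4 — Source phasor: V = 86.5∠-30.0° V = 74.91 - j43.25 V.
Step 5 — Current: I = V / Z = 0.07457 - j0.04383 A = 0.0865∠-30.4° A.
Step 6 — Complex power: S = V·I* = 7.482 + j0.05846 VA.
Step 7 — Real power: P = Re(S) = 7.482 W.
Step 8 — Reactive power: Q = Im(S) = 0.05846 VAR.
Step 9 — Apparent power: |S| = 7.482 VA.
Step 10 — Power factor: PF = P/|S| = 1 (lagging).

(a) P = 7.482 W  (b) Q = 0.05846 VAR  (c) S = 7.482 VA  (d) PF = 1 (lagging)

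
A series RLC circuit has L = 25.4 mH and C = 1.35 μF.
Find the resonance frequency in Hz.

Step 1 — Resonance condition Im(Z)=0 gives ω₀ = 1/√(LC).
Step 2 — ω₀ = 1/√(0.0254·1.35e-06) = 5400 rad/s.
Step 3 — f₀ = ω₀/(2π) = 859.5 Hz.

f₀ = 859.5 Hz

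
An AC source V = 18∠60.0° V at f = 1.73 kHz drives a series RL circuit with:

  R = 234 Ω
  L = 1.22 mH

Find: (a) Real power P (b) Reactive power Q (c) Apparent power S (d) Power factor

Step 1 — Angular frequency: ω = 2π·f = 2π·1730 = 1.087e+04 rad/s.
Step 2 — Component impedances:
  R: Z = R = 234 Ω
  L: Z = jωL = j·1.087e+04·0.00122 = 0 + j13.26 Ω
Step 3 — Series combination: Z_total = R + L = 234 + j13.26 Ω = 234.4∠3.2° Ω.
Step 4 — Source phasor: V = 18∠60.0° V = 9 + j15.59 V.
Step 5 — Current: I = V / Z = 0.0421 + j0.06423 A = 0.0768∠56.8° A.
Step 6 — Complex power: S = V·I* = 1.38 + j0.07822 VA.
Step 7 — Real power: P = Re(S) = 1.38 W.
Step 8 — Reactive power: Q = Im(S) = 0.07822 VAR.
Step 9 — Apparent power: |S| = 1.382 VA.
Step 10 — Power factor: PF = P/|S| = 0.9984 (lagging).

(a) P = 1.38 W  (b) Q = 0.07822 VAR  (c) S = 1.382 VA  (d) PF = 0.9984 (lagging)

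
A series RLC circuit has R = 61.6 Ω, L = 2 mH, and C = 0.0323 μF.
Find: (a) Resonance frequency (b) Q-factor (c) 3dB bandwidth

Step 1 — Resonance condition Im(Z)=0 gives ω₀ = 1/√(LC).
Step 2 — ω₀ = 1/√(0.002·3.23e-08) = 1.244e+05 rad/s.
Step 3 — f₀ = ω₀/(2π) = 1.98e+04 Hz.
Step 4 — Series Q: Q = ω₀L/R = 1.244e+05·0.002/61.6 = 4.04.
Step 5 — 3dB bandwidth: Δω = ω₀/Q = 3.08e+04 rad/s; BW = Δω/(2π) = 4902 Hz.

(a) f₀ = 1.98e+04 Hz  (b) Q = 4.04  (c) BW = 4902 Hz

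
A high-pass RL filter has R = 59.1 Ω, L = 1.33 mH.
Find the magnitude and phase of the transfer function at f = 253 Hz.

Step 1 — Angular frequency: ω = 2π·253 = 1590 rad/s.
Step 2 — Transfer function: H(jω) = jωL/(R + jωL).
Step 3 — Numerator jωL = j·2.114; denominator R + jωL = 59.1 + j2.114.
Step 4 — H = 0.001278 + j0.03573.
Step 5 — Magnitude: |H| = 0.03575 (-28.9 dB); phase: φ = 88.0°.

|H| = 0.03575 (-28.9 dB), φ = 88.0°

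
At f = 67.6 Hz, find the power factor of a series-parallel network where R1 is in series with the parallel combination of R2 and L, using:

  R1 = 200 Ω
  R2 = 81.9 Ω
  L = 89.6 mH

Step 1 — Angular frequency: ω = 2π·f = 2π·67.6 = 424.7 rad/s.
Step 2 — Component impedances:
  R1: Z = R = 200 Ω
  R2: Z = R = 81.9 Ω
  L: Z = jωL = j·424.7·0.0896 = 0 + j38.06 Ω
Step 3 — Parallel branch: R2 || L = 1/(1/R2 + 1/L) = 14.54 + j31.3 Ω.
Step 4 — Series with R1: Z_total = R1 + (R2 || L) = 214.5 + j31.3 Ω = 216.8∠8.3° Ω.
Step 5 — Power factor: PF = cos(φ) = Re(Z)/|Z| = 214.54/216.81 = 0.9895.
Step 6 — Type: Im(Z) = 31.3 ⇒ lagging (phase φ = 8.3°).

PF = 0.9895 (lagging, φ = 8.3°)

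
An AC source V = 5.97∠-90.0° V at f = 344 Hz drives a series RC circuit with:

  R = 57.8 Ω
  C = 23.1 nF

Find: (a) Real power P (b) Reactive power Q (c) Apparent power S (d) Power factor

Step 1 — Angular frequency: ω = 2π·f = 2π·344 = 2161 rad/s.
Step 2 — Component impedances:
  R: Z = R = 57.8 Ω
  C: Z = 1/(jωC) = -j/(ω·C) = 0 - j2.003e+04 Ω
Step 3 — Series combination: Z_total = R + C = 57.8 - j2.003e+04 Ω = 2.003e+04∠-89.8° Ω.
Step 4 — Source phasor: V = 5.97∠-90.0° V = 0 - j5.97 V.
Step 5 — Current: I = V / Z = 0.0002981 - j8.602e-07 A = 0.0002981∠-0.2° A.
Step 6 — Complex power: S = V·I* = 5.135e-06 - j0.001779 VA.
Step 7 — Real power: P = Re(S) = 5.135e-06 W.
Step 8 — Reactive power: Q = Im(S) = -0.001779 VAR.
Step 9 — Apparent power: |S| = 0.001779 VA.
Step 10 — Power factor: PF = P/|S| = 0.002886 (leading).

(a) P = 5.135e-06 W  (b) Q = -0.001779 VAR  (c) S = 0.001779 VA  (d) PF = 0.002886 (leading)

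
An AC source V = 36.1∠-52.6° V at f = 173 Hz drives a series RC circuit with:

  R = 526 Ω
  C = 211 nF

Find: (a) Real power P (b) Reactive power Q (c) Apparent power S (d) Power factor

Step 1 — Angular frequency: ω = 2π·f = 2π·173 = 1087 rad/s.
Step 2 — Component impedances:
  R: Z = R = 526 Ω
  C: Z = 1/(jωC) = -j/(ω·C) = 0 - j4360 Ω
Step 3 — Series combination: Z_total = R + C = 526 - j4360 Ω = 4392∠-83.1° Ω.
Step 4 — Source phasor: V = 36.1∠-52.6° V = 21.93 - j28.68 V.
Step 5 — Current: I = V / Z = 0.007081 + j0.004175 A = 0.00822∠30.5° A.
Step 6 — Complex power: S = V·I* = 0.03554 - j0.2946 VA.
Step 7 — Real power: P = Re(S) = 0.03554 W.
Step 8 — Reactive power: Q = Im(S) = -0.2946 VAR.
Step 9 — Apparent power: |S| = 0.2967 VA.
Step 10 — Power factor: PF = P/|S| = 0.1198 (leading).

(a) P = 0.03554 W  (b) Q = -0.2946 VAR  (c) S = 0.2967 VA  (d) PF = 0.1198 (leading)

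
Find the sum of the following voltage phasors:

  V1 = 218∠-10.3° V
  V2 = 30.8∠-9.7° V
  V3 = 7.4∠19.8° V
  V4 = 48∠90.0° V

Step 1 — Convert each phasor to rectangular form:
  V1 = 218·(cos(-10.3°) + j·sin(-10.3°)) = 214.5 - j38.98 V
  V2 = 30.8·(cos(-9.7°) + j·sin(-9.7°)) = 30.36 - j5.189 V
  V3 = 7.4·(cos(19.8°) + j·sin(19.8°)) = 6.963 + j2.507 V
  V4 = 48·(cos(90.0°) + j·sin(90.0°)) = 0 + j48 V
Step 2 — Sum components: V_total = 251.8 + j6.338 V.
Step 3 — Convert to polar: |V_total| = 251.9 V, ∠V_total = 1.4°.

V_total = 251.9∠1.4° V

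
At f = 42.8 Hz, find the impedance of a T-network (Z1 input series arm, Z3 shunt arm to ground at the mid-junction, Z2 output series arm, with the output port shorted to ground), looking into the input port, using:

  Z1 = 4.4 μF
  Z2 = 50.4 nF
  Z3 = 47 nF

Step 1 — Angular frequency: ω = 2π·f = 2π·42.8 = 268.9 rad/s.
Step 2 — Component impedances:
  Z1: Z = 1/(jωC) = -j/(ω·C) = 0 - j845.1 Ω
  Z2: Z = 1/(jωC) = -j/(ω·C) = 0 - j7.378e+04 Ω
  Z3: Z = 1/(jωC) = -j/(ω·C) = 0 - j7.912e+04 Ω
Step 3 — With the output port shorted to ground, the output series arm Z2 runs from the junction to ground; the shunt arm Z3 also runs from the junction to ground. They appear in parallel: Z3 || Z2 = 0 - j3.818e+04 Ω.
Step 4 — Series with input arm Z1: Z_in = Z1 + (Z3 || Z2) = 0 - j3.902e+04 Ω = 3.902e+04∠-90.0° Ω.

Z = 0 - j3.902e+04 Ω = 3.902e+04∠-90.0° Ω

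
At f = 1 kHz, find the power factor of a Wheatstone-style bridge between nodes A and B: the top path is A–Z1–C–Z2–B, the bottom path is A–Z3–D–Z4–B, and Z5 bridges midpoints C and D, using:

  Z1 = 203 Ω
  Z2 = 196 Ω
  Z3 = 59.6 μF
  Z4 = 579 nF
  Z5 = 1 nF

Step 1 — Angular frequency: ω = 2π·f = 2π·1000 = 6283 rad/s.
Step 2 — Component impedances:
  Z1: Z = R = 203 Ω
  Z2: Z = R = 196 Ω
  Z3: Z = 1/(jωC) = -j/(ω·C) = 0 - j2.67 Ω
  Z4: Z = 1/(jωC) = -j/(ω·C) = 0 - j274.9 Ω
  Z5: Z = 1/(jωC) = -j/(ω·C) = 0 - j1.592e+05 Ω
Step 3 — Bridge requires nodal analysis (the Z5 bridge couples midpoints C and D, so the two paths cannot be reduced to a simple series/parallel combination). Setting node B to ground and injecting 1 A at node A, the 3-node admittance system at A, C, D solves to V_A = Z_AB = 130 - j187 Ω = 227.8∠-55.2° Ω.
Step 4 — Power factor: PF = cos(φ) = Re(Z)/|Z| = 130.03/227.78 = 0.5709.
Step 5 — Type: Im(Z) = -187 ⇒ leading (phase φ = -55.2°).

PF = 0.5709 (leading, φ = -55.2°)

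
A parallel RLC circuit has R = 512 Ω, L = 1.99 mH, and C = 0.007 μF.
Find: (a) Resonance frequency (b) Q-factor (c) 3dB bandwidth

Step 1 — Resonance: ω₀ = 1/√(LC) = 1/√(0.00199·7e-09) = 2.679e+05 rad/s.
Step 2 — f₀ = ω₀/(2π) = 4.264e+04 Hz.
Step 3 — Parallel Q: Q = R/(ω₀L) = 512/(2.679e+05·0.00199) = 0.9603.
Step 4 — Bandwidth: Δω = ω₀/Q = 2.79e+05 rad/s; BW = Δω/(2π) = 4.441e+04 Hz.

(a) f₀ = 4.264e+04 Hz  (b) Q = 0.9603  (c) BW = 4.441e+04 Hz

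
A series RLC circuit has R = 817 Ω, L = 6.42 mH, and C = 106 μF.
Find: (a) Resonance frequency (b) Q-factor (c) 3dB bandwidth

Step 1 — Resonance: ω₀ = 1/√(LC) = 1/√(0.00642·0.000106) = 1212 rad/s.
Step 2 — f₀ = ω₀/(2π) = 192.9 Hz.
Step 3 — Series Q: Q = ω₀L/R = 1212·0.00642/817 = 0.009526.
Step 4 — Bandwidth: Δω = ω₀/Q = 1.273e+05 rad/s; BW = Δω/(2π) = 2.025e+04 Hz.

(a) f₀ = 192.9 Hz  (b) Q = 0.009526  (c) BW = 2.025e+04 Hz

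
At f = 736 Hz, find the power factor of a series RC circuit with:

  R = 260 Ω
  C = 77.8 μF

Step 1 — Angular frequency: ω = 2π·f = 2π·736 = 4624 rad/s.
Step 2 — Component impedances:
  R: Z = R = 260 Ω
  C: Z = 1/(jωC) = -j/(ω·C) = 0 - j2.779 Ω
Step 3 — Series combination: Z_total = R + C = 260 - j2.779 Ω = 260∠-0.6° Ω.
Step 4 — Power factor: PF = cos(φ) = Re(Z)/|Z| = 260/260.015 = 0.9999.
Step 5 — Type: Im(Z) = -2.779 ⇒ leading (phase φ = -0.6°).

PF = 0.9999 (leading, φ = -0.6°)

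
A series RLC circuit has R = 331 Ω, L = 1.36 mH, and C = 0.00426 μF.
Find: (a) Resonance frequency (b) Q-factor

Step 1 — Resonance condition Im(Z)=0 gives ω₀ = 1/√(LC).
Step 2 — ω₀ = 1/√(0.00136·4.26e-09) = 4.155e+05 rad/s.
Step 3 — f₀ = ω₀/(2π) = 6.612e+04 Hz.
Step 4 — Series Q: Q = ω₀L/R = 4.155e+05·0.00136/331 = 1.707.

(a) f₀ = 6.612e+04 Hz  (b) Q = 1.707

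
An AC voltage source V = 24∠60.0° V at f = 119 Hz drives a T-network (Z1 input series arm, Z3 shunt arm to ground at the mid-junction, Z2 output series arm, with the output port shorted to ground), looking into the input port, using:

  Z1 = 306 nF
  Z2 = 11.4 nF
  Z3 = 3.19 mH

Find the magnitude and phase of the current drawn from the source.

Step 1 — Angular frequency: ω = 2π·f = 2π·119 = 747.7 rad/s.
Step 2 — Component impedances:
  Z1: Z = 1/(jωC) = -j/(ω·C) = 0 - j4371 Ω
  Z2: Z = 1/(jωC) = -j/(ω·C) = 0 - j1.173e+05 Ω
  Z3: Z = jωL = j·747.7·0.00319 = 0 + j2.385 Ω
Step 3 — With the output port shorted to ground, the output series arm Z2 runs from the junction to ground; the shunt arm Z3 also runs from the junction to ground. They appear in parallel: Z3 || Z2 = 0 + j2.385 Ω.
Step 4 — Series with input arm Z1: Z_in = Z1 + (Z3 || Z2) = 0 - j4368 Ω = 4368∠-90.0° Ω.
Step 5 — Source phasor: V = 24∠60.0° V = 12 + j20.78 V.
Step 6 — Ohm's law: I = V / Z_total = (12 + j20.78) / (0 - j4368) = -0.004758 + j0.002747 A.
Step 7 — Convert to polar: |I| = 0.005494 A, ∠I = 150.0°.

I = 0.005494∠150.0° A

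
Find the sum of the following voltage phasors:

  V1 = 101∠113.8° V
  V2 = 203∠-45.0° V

Step 1 — Convert each phasor to rectangular form:
  V1 = 101·(cos(113.8°) + j·sin(113.8°)) = -40.76 + j92.41 V
  V2 = 203·(cos(-45.0°) + j·sin(-45.0°)) = 143.5 - j143.5 V
Step 2 — Sum components: V_total = 102.8 - j51.13 V.
Step 3 — Convert to polar: |V_total| = 114.8 V, ∠V_total = -26.4°.

V_total = 114.8∠-26.4° V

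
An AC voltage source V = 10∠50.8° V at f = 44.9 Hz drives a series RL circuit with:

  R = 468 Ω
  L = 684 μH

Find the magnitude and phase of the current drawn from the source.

Step 1 — Angular frequency: ω = 2π·f = 2π·44.9 = 282.1 rad/s.
Step 2 — Component impedances:
  R: Z = R = 468 Ω
  L: Z = jωL = j·282.1·0.000684 = 0 + j0.193 Ω
Step 3 — Series combination: Z_total = R + L = 468 + j0.193 Ω = 468∠0.0° Ω.
Step 4 — Source phasor: V = 10∠50.8° V = 6.32 + j7.749 V.
Step 5 — Ohm's law: I = V / Z_total = (6.32 + j7.749) / (468 + j0.193) = 0.01351 + j0.01655 A.
Step 6 — Convert to polar: |I| = 0.02137 A, ∠I = 50.8°.

I = 0.02137∠50.8° A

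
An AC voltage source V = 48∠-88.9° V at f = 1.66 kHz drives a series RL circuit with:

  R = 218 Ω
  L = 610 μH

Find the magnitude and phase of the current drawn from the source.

Step 1 — Angular frequency: ω = 2π·f = 2π·1660 = 1.043e+04 rad/s.
Step 2 — Component impedances:
  R: Z = R = 218 Ω
  L: Z = jωL = j·1.043e+04·0.00061 = 0 + j6.362 Ω
Step 3 — Series combination: Z_total = R + L = 218 + j6.362 Ω = 218.1∠1.7° Ω.
Step 4 — Source phasor: V = 48∠-88.9° V = 0.9215 - j47.99 V.
Step 5 — Ohm's law: I = V / Z_total = (0.9215 - j47.99) / (218 + j6.362) = -0.002196 - j0.2201 A.
Step 6 — Convert to polar: |I| = 0.2201 A, ∠I = -90.6°.

I = 0.2201∠-90.6° A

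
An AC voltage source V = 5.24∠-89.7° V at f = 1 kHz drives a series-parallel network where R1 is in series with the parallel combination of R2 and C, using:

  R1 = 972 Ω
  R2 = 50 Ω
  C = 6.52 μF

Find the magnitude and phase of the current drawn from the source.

Step 1 — Angular frequency: ω = 2π·f = 2π·1000 = 6283 rad/s.
Step 2 — Component impedances:
  R1: Z = R = 972 Ω
  R2: Z = R = 50 Ω
  C: Z = 1/(jωC) = -j/(ω·C) = 0 - j24.41 Ω
Step 3 — Parallel branch: R2 || C = 1/(1/R2 + 1/C) = 9.624 - j19.71 Ω.
Step 4 — Series with R1: Z_total = R1 + (R2 || C) = 981.6 - j19.71 Ω = 981.8∠-1.2° Ω.
Step 5 — Source phasor: V = 5.24∠-89.7° V = 0.02744 - j5.24 V.
Step 6 — Ohm's law: I = V / Z_total = (0.02744 - j5.24) / (981.6 - j19.71) = 0.0001351 - j0.005335 A.
Step 7 — Convert to polar: |I| = 0.005337 A, ∠I = -88.5°.

I = 0.005337∠-88.5° A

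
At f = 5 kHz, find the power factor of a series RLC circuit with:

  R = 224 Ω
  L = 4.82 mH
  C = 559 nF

Step 1 — Angular frequency: ω = 2π·f = 2π·5000 = 3.142e+04 rad/s.
Step 2 — Component impedances:
  R: Z = R = 224 Ω
  L: Z = jωL = j·3.142e+04·0.00482 = 0 + j151.4 Ω
  C: Z = 1/(jωC) = -j/(ω·C) = 0 - j56.94 Ω
Step 3 — Series combination: Z_total = R + L + C = 224 + j94.48 Ω = 243.1∠22.9° Ω.
Step 4 — Power factor: PF = cos(φ) = Re(Z)/|Z| = 224/243.1 = 0.9214.
Step 5 — Type: Im(Z) = 94.48 ⇒ lagging (phase φ = 22.9°).

PF = 0.9214 (lagging, φ = 22.9°)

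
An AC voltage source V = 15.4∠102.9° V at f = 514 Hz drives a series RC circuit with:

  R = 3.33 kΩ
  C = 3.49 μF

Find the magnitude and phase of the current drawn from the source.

Step 1 — Angular frequency: ω = 2π·f = 2π·514 = 3230 rad/s.
Step 2 — Component impedances:
  R: Z = R = 3330 Ω
  C: Z = 1/(jωC) = -j/(ω·C) = 0 - j88.72 Ω
Step 3 — Series combination: Z_total = R + C = 3330 - j88.72 Ω = 3331∠-1.5° Ω.
Step 4 — Source phasor: V = 15.4∠102.9° V = -3.438 + j15.01 V.
Step 5 — Ohm's law: I = V / Z_total = (-3.438 + j15.01) / (3330 - j88.72) = -0.001152 + j0.004477 A.
Step 6 — Convert to polar: |I| = 0.004623 A, ∠I = 104.4°.

I = 0.004623∠104.4° A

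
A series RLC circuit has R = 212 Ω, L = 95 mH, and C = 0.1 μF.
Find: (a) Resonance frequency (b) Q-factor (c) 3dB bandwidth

Step 1 — Resonance: ω₀ = 1/√(LC) = 1/√(0.095·1e-07) = 1.026e+04 rad/s.
Step 2 — f₀ = ω₀/(2π) = 1633 Hz.
Step 3 — Series Q: Q = ω₀L/R = 1.026e+04·0.095/212 = 4.598.
Step 4 — Bandwidth: Δω = ω₀/Q = 2232 rad/s; BW = Δω/(2π) = 355.2 Hz.

(a) f₀ = 1633 Hz  (b) Q = 4.598  (c) BW = 355.2 Hz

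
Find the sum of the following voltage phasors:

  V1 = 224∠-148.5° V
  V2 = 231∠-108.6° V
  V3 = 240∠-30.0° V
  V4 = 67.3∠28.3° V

Step 1 — Convert each phasor to rectangular form:
  V1 = 224·(cos(-148.5°) + j·sin(-148.5°)) = -191 - j117 V
  V2 = 231·(cos(-108.6°) + j·sin(-108.6°)) = -73.68 - j218.9 V
  V3 = 240·(cos(-30.0°) + j·sin(-30.0°)) = 207.8 - j120 V
  V4 = 67.3·(cos(28.3°) + j·sin(28.3°)) = 59.26 + j31.91 V
Step 2 — Sum components: V_total = 2.431 - j424.1 V.
Step 3 — Convert to polar: |V_total| = 424.1 V, ∠V_total = -89.7°.

V_total = 424.1∠-89.7° V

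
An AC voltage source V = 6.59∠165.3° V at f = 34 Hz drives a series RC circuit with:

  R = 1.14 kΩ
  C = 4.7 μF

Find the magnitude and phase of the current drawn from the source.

Step 1 — Angular frequency: ω = 2π·f = 2π·34 = 213.6 rad/s.
Step 2 — Component impedances:
  R: Z = R = 1140 Ω
  C: Z = 1/(jωC) = -j/(ω·C) = 0 - j996 Ω
Step 3 — Series combination: Z_total = R + C = 1140 - j996 Ω = 1514∠-41.1° Ω.
Step 4 — Source phasor: V = 6.59∠165.3° V = -6.374 + j1.672 V.
Step 5 — Ohm's law: I = V / Z_total = (-6.374 + j1.672) / (1140 - j996) = -0.003898 - j0.001939 A.
Step 6 — Convert to polar: |I| = 0.004353 A, ∠I = -153.6°.

I = 0.004353∠-153.6° A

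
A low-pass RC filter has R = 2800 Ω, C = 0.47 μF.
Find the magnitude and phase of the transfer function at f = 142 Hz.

Step 1 — Angular frequency: ω = 2π·142 = 892.2 rad/s.
Step 2 — Transfer function: H(jω) = 1/(1 + jωRC).
Step 3 — Denominator: 1 + jωRC = 1 + j·892.2·2800·4.7e-07 = 1 + j1.174.
Step 4 — H = 0.4204 - j0.4936.
Step 5 — Magnitude: |H| = 0.6484 (-3.8 dB); phase: φ = -49.6°.

|H| = 0.6484 (-3.8 dB), φ = -49.6°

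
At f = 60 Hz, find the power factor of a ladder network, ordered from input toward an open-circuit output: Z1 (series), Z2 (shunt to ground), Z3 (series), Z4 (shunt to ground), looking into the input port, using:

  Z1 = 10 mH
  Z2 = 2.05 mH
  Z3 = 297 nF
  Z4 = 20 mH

Step 1 — Angular frequency: ω = 2π·f = 2π·60 = 377 rad/s.
Step 2 — Component impedances:
  Z1: Z = jωL = j·377·0.01 = 0 + j3.77 Ω
  Z2: Z = jωL = j·377·0.00205 = 0 + j0.7728 Ω
  Z3: Z = 1/(jωC) = -j/(ω·C) = 0 - j8931 Ω
  Z4: Z = jωL = j·377·0.02 = 0 + j7.54 Ω
Step 3 — Ladder network (open output): work backward from the far end, alternating series and parallel combinations. Z_in = 0 + j4.543 Ω = 4.543∠90.0° Ω.
Step 4 — Power factor: PF = cos(φ) = Re(Z)/|Z| = 0/4.543 = 0.
Step 5 — Type: Im(Z) = 4.543 ⇒ lagging (phase φ = 90.0°).

PF = 0 (lagging, φ = 90.0°)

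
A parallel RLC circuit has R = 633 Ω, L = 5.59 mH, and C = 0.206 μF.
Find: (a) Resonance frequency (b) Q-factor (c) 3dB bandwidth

Step 1 — Resonance: ω₀ = 1/√(LC) = 1/√(0.00559·2.06e-07) = 2.947e+04 rad/s.
Step 2 — f₀ = ω₀/(2π) = 4690 Hz.
Step 3 — Parallel Q: Q = R/(ω₀L) = 633/(2.947e+04·0.00559) = 3.843.
Step 4 — Bandwidth: Δω = ω₀/Q = 7669 rad/s; BW = Δω/(2π) = 1221 Hz.

(a) f₀ = 4690 Hz  (b) Q = 3.843  (c) BW = 1221 Hz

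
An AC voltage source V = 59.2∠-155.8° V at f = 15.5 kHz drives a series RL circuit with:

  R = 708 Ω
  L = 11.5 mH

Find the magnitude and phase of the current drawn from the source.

Step 1 — Angular frequency: ω = 2π·f = 2π·1.55e+04 = 9.739e+04 rad/s.
Step 2 — Component impedances:
  R: Z = R = 708 Ω
  L: Z = jωL = j·9.739e+04·0.0115 = 0 + j1120 Ω
Step 3 — Series combination: Z_total = R + L = 708 + j1120 Ω = 1325∠57.7° Ω.
Step 4 — Source phasor: V = 59.2∠-155.8° V = -54 - j24.27 V.
Step 5 — Ohm's law: I = V / Z_total = (-54 - j24.27) / (708 + j1120) = -0.03726 + j0.02466 A.
Step 6 — Convert to polar: |I| = 0.04468 A, ∠I = 146.5°.

I = 0.04468∠146.5° A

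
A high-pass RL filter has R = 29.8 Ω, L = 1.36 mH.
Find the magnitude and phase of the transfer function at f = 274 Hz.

Step 1 — Angular frequency: ω = 2π·274 = 1722 rad/s.
Step 2 — Transfer function: H(jω) = jωL/(R + jωL).
Step 3 — Numerator jωL = j·2.341; denominator R + jωL = 29.8 + j2.341.
Step 4 — H = 0.006135 + j0.07809.
Step 5 — Magnitude: |H| = 0.07833 (-22.1 dB); phase: φ = 85.5°.

|H| = 0.07833 (-22.1 dB), φ = 85.5°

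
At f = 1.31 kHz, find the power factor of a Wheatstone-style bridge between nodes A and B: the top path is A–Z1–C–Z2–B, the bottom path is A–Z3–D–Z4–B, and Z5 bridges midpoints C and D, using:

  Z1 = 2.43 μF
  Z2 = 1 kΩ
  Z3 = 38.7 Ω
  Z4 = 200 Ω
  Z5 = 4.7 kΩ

Step 1 — Angular frequency: ω = 2π·f = 2π·1310 = 8231 rad/s.
Step 2 — Component impedances:
  Z1: Z = 1/(jωC) = -j/(ω·C) = 0 - j50 Ω
  Z2: Z = R = 1000 Ω
  Z3: Z = R = 38.7 Ω
  Z4: Z = R = 200 Ω
  Z5: Z = R = 4700 Ω
Step 3 — Bridge requires nodal analysis (the Z5 bridge couples midpoints C and D, so the two paths cannot be reduced to a simple series/parallel combination). Setting node B to ground and injecting 1 A at node A, the 3-node admittance system at A, C, D solves to V_A = Z_AB = 192.6 - j1.977 Ω = 192.6∠-0.6° Ω.
Step 4 — Power factor: PF = cos(φ) = Re(Z)/|Z| = 192.6/192.61 = 0.9999.
Step 5 — Type: Im(Z) = -1.977 ⇒ leading (phase φ = -0.6°).

PF = 0.9999 (leading, φ = -0.6°)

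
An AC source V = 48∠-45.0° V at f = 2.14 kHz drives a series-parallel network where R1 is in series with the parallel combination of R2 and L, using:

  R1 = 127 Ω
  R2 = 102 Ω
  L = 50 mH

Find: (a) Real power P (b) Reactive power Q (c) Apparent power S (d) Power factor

Step 1 — Angular frequency: ω = 2π·f = 2π·2140 = 1.345e+04 rad/s.
Step 2 — Component impedances:
  R1: Z = R = 127 Ω
  R2: Z = R = 102 Ω
  L: Z = jωL = j·1.345e+04·0.05 = 0 + j672.3 Ω
Step 3 — Parallel branch: R2 || L = 1/(1/R2 + 1/L) = 99.7 + j15.13 Ω.
Step 4 — Series with R1: Z_total = R1 + (R2 || L) = 226.7 + j15.13 Ω = 227.2∠3.8° Ω.
Step 5 — Source phasor: V = 48∠-45.0° V = 33.94 - j33.94 V.
Step 6 — Current: I = V / Z = 0.1391 - j0.159 A = 0.2113∠-48.8° A.
Step 7 — Complex power: S = V·I* = 10.12 + j0.6751 VA.
Step 8 — Real power: P = Re(S) = 10.12 W.
Step 9 — Reactive power: Q = Im(S) = 0.6751 VAR.
Step 10 — Apparent power: |S| = 10.14 VA.
Step 11 — Power factor: PF = P/|S| = 0.9978 (lagging).

(a) P = 10.12 W  (b) Q = 0.6751 VAR  (c) S = 10.14 VA  (d) PF = 0.9978 (lagging)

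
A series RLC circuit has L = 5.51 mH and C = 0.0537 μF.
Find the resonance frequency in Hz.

Step 1 — Resonance condition Im(Z)=0 gives ω₀ = 1/√(LC).
Step 2 — ω₀ = 1/√(0.00551·5.37e-08) = 5.813e+04 rad/s.
Step 3 — f₀ = ω₀/(2π) = 9252 Hz.

f₀ = 9252 Hz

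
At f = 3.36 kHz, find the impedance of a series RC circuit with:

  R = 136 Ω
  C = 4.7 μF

Step 1 — Angular frequency: ω = 2π·f = 2π·3360 = 2.111e+04 rad/s.
Step 2 — Component impedances:
  R: Z = R = 136 Ω
  C: Z = 1/(jωC) = -j/(ω·C) = 0 - j10.08 Ω
Step 3 — Series combination: Z_total = R + C = 136 - j10.08 Ω = 136.4∠-4.2° Ω.

Z = 136 - j10.08 Ω = 136.4∠-4.2° Ω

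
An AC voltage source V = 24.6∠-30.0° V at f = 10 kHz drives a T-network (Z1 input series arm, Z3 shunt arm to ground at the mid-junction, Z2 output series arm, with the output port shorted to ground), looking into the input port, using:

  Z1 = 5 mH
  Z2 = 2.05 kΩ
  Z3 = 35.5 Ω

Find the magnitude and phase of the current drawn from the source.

Step 1 — Angular frequency: ω = 2π·f = 2π·1e+04 = 6.283e+04 rad/s.
Step 2 — Component impedances:
  Z1: Z = jωL = j·6.283e+04·0.005 = 0 + j314.2 Ω
  Z2: Z = R = 2050 Ω
  Z3: Z = R = 35.5 Ω
Step 3 — With the output port shorted to ground, the output series arm Z2 runs from the junction to ground; the shunt arm Z3 also runs from the junction to ground. They appear in parallel: Z3 || Z2 = 34.9 Ω.
Step 4 — Series with input arm Z1: Z_in = Z1 + (Z3 || Z2) = 34.9 + j314.2 Ω = 316.1∠83.7° Ω.
Step 5 — Source phasor: V = 24.6∠-30.0° V = 21.3 - j12.3 V.
Step 6 — Ohm's law: I = V / Z_total = (21.3 - j12.3) / (34.9 + j314.2) = -0.03123 - j0.07128 A.
Step 7 — Convert to polar: |I| = 0.07783 A, ∠I = -113.7°.

I = 0.07783∠-113.7° A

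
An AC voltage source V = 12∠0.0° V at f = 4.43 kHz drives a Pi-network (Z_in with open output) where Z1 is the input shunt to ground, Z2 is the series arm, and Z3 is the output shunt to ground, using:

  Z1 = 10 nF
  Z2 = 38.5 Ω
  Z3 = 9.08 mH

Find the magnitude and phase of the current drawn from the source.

Step 1 — Angular frequency: ω = 2π·f = 2π·4430 = 2.783e+04 rad/s.
Step 2 — Component impedances:
  Z1: Z = 1/(jωC) = -j/(ω·C) = 0 - j3593 Ω
  Z2: Z = R = 38.5 Ω
  Z3: Z = jωL = j·2.783e+04·0.00908 = 0 + j252.7 Ω
Step 3 — With open output, the series arm Z2 and the output shunt Z3 appear in series to ground: Z2 + Z3 = 38.5 + j252.7 Ω.
Step 4 — Parallel with input shunt Z1: Z_in = Z1 || (Z2 + Z3) = 44.54 + j271.3 Ω = 275∠80.7° Ω.
Step 5 — Source phasor: V = 12∠0.0° V = 12 V.
Step 6 — Ohm's law: I = V / Z_total = (12) / (44.54 + j271.3) = 0.007069 - j0.04306 A.
Step 7 — Convert to polar: |I| = 0.04364 A, ∠I = -80.7°.

I = 0.04364∠-80.7° A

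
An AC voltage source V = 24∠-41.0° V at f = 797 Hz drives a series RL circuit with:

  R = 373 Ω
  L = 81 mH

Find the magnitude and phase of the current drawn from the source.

Step 1 — Angular frequency: ω = 2π·f = 2π·797 = 5008 rad/s.
Step 2 — Component impedances:
  R: Z = R = 373 Ω
  L: Z = jωL = j·5008·0.081 = 0 + j405.6 Ω
Step 3 — Series combination: Z_total = R + L = 373 + j405.6 Ω = 551.1∠47.4° Ω.
Step 4 — Source phasor: V = 24∠-41.0° V = 18.11 - j15.75 V.
Step 5 — Ohm's law: I = V / Z_total = (18.11 - j15.75) / (373 + j405.6) = 0.001217 - j0.04354 A.
Step 6 — Convert to polar: |I| = 0.04355 A, ∠I = -88.4°.

I = 0.04355∠-88.4° A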